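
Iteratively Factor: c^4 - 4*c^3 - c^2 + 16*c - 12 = (c - 1)*(c^3 - 3*c^2 - 4*c + 12) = (c - 2)*(c - 1)*(c^2 - c - 6) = (c - 2)*(c - 1)*(c + 2)*(c - 3)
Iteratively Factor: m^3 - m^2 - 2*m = (m + 1)*(m^2 - 2*m) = m*(m + 1)*(m - 2)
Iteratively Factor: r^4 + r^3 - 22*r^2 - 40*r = (r + 4)*(r^3 - 3*r^2 - 10*r) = r*(r + 4)*(r^2 - 3*r - 10) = r*(r - 5)*(r + 4)*(r + 2)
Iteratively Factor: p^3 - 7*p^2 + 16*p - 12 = (p - 3)*(p^2 - 4*p + 4) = (p - 3)*(p - 2)*(p - 2)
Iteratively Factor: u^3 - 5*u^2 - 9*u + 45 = (u + 3)*(u^2 - 8*u + 15) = (u - 3)*(u + 3)*(u - 5)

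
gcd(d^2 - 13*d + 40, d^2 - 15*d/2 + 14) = 1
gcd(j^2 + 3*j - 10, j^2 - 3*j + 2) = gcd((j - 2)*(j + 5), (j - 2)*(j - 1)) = j - 2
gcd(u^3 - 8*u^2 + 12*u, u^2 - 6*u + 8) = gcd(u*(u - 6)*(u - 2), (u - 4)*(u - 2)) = u - 2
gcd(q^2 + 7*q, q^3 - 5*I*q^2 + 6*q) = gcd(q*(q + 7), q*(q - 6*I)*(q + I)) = q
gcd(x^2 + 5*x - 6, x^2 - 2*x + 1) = x - 1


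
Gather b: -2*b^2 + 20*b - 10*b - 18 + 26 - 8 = -2*b^2 + 10*b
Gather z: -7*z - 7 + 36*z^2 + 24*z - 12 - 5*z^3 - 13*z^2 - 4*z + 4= -5*z^3 + 23*z^2 + 13*z - 15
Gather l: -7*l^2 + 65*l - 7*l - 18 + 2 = -7*l^2 + 58*l - 16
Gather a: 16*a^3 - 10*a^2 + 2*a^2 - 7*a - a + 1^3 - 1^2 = 16*a^3 - 8*a^2 - 8*a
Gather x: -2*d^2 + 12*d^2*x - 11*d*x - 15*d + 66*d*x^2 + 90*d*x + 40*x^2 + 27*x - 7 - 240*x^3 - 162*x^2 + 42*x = -2*d^2 - 15*d - 240*x^3 + x^2*(66*d - 122) + x*(12*d^2 + 79*d + 69) - 7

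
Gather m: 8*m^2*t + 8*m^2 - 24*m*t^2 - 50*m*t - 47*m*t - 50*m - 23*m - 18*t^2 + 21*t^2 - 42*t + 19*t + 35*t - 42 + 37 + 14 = m^2*(8*t + 8) + m*(-24*t^2 - 97*t - 73) + 3*t^2 + 12*t + 9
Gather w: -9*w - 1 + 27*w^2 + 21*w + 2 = 27*w^2 + 12*w + 1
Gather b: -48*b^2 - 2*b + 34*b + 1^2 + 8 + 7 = -48*b^2 + 32*b + 16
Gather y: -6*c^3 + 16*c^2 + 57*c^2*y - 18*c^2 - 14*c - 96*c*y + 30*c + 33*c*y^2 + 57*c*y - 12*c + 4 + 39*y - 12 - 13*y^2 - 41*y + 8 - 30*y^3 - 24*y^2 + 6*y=-6*c^3 - 2*c^2 + 4*c - 30*y^3 + y^2*(33*c - 37) + y*(57*c^2 - 39*c + 4)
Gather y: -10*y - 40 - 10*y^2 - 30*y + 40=-10*y^2 - 40*y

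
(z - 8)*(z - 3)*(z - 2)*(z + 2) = z^4 - 11*z^3 + 20*z^2 + 44*z - 96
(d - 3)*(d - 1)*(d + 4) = d^3 - 13*d + 12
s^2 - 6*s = s*(s - 6)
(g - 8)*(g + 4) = g^2 - 4*g - 32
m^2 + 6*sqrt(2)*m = m*(m + 6*sqrt(2))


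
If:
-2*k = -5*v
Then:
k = 5*v/2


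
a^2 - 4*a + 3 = (a - 3)*(a - 1)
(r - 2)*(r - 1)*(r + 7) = r^3 + 4*r^2 - 19*r + 14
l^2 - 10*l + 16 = (l - 8)*(l - 2)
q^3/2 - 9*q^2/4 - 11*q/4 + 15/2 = (q/2 + 1)*(q - 5)*(q - 3/2)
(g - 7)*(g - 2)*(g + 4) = g^3 - 5*g^2 - 22*g + 56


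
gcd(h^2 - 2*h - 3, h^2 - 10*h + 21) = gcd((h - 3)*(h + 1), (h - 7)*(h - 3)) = h - 3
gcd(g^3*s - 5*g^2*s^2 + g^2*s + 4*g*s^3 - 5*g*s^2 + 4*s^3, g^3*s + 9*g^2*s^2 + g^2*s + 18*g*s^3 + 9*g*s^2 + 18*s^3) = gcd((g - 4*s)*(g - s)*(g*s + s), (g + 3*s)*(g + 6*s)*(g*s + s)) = g*s + s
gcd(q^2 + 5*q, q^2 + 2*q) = q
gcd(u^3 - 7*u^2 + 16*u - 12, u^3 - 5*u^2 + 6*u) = u^2 - 5*u + 6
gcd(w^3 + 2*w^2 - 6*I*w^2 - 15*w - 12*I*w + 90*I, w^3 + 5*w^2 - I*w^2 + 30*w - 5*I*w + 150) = w^2 + w*(5 - 6*I) - 30*I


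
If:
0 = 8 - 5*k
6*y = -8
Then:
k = 8/5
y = -4/3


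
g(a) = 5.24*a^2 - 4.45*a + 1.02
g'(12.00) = 121.31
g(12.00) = 702.18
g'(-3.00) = -35.89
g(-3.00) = 61.53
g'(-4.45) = -51.09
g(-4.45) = 124.59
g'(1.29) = 9.07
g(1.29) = 4.00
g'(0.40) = -0.26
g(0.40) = 0.08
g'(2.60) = 22.80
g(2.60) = 24.87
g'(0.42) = -0.05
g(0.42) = 0.08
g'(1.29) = 9.07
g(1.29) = 4.00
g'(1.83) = 14.73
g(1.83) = 10.42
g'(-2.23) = -27.82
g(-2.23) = 37.00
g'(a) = 10.48*a - 4.45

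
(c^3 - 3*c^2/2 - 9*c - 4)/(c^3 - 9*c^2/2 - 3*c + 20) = (2*c + 1)/(2*c - 5)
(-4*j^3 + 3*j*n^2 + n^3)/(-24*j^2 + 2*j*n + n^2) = (-4*j^3 + 3*j*n^2 + n^3)/(-24*j^2 + 2*j*n + n^2)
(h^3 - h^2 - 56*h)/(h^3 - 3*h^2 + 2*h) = (h^2 - h - 56)/(h^2 - 3*h + 2)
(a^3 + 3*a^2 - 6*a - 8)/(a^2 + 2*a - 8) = a + 1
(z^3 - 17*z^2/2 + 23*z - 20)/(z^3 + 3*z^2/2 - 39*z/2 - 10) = (2*z^2 - 9*z + 10)/(2*z^2 + 11*z + 5)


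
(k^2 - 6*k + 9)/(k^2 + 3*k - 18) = (k - 3)/(k + 6)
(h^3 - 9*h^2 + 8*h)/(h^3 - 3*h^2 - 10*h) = (-h^2 + 9*h - 8)/(-h^2 + 3*h + 10)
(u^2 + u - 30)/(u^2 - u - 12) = (-u^2 - u + 30)/(-u^2 + u + 12)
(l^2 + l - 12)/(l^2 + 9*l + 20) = (l - 3)/(l + 5)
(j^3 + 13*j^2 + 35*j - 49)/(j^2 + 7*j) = j + 6 - 7/j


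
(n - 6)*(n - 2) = n^2 - 8*n + 12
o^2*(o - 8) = o^3 - 8*o^2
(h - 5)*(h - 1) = h^2 - 6*h + 5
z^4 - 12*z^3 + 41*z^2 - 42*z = z*(z - 7)*(z - 3)*(z - 2)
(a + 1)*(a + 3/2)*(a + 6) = a^3 + 17*a^2/2 + 33*a/2 + 9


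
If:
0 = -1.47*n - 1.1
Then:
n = -0.75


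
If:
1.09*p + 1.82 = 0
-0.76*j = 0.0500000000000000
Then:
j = -0.07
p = -1.67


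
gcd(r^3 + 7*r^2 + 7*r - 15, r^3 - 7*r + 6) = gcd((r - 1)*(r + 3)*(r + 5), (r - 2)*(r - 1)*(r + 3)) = r^2 + 2*r - 3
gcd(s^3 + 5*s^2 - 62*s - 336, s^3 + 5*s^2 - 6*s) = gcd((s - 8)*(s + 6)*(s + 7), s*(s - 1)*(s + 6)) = s + 6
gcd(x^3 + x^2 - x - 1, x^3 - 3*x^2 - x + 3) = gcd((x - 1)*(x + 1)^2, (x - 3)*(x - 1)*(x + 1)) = x^2 - 1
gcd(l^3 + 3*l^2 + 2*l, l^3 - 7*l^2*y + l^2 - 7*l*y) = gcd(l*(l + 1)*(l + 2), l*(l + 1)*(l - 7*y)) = l^2 + l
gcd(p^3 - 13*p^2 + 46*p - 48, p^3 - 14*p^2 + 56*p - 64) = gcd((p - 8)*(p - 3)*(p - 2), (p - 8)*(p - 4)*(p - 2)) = p^2 - 10*p + 16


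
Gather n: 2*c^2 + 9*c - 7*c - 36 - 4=2*c^2 + 2*c - 40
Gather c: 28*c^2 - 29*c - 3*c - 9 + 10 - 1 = 28*c^2 - 32*c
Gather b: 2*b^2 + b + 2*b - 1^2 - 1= 2*b^2 + 3*b - 2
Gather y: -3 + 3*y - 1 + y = 4*y - 4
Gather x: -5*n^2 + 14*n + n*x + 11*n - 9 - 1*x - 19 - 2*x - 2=-5*n^2 + 25*n + x*(n - 3) - 30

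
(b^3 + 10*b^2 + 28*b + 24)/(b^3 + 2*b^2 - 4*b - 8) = (b + 6)/(b - 2)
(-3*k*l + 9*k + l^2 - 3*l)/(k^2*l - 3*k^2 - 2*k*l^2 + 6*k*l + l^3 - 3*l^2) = (-3*k + l)/(k^2 - 2*k*l + l^2)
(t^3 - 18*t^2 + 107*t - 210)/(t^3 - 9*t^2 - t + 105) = (t - 6)/(t + 3)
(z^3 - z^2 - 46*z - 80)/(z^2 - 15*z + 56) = (z^2 + 7*z + 10)/(z - 7)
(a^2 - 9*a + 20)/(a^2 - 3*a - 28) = (-a^2 + 9*a - 20)/(-a^2 + 3*a + 28)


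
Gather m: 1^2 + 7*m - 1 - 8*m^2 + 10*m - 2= -8*m^2 + 17*m - 2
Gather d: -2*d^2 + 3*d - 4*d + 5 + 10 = -2*d^2 - d + 15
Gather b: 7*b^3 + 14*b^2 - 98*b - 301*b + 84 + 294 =7*b^3 + 14*b^2 - 399*b + 378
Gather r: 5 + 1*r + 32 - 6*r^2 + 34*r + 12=-6*r^2 + 35*r + 49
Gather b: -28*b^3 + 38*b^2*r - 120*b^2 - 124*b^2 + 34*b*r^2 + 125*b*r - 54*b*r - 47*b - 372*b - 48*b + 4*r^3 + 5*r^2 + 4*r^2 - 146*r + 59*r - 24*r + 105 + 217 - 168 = -28*b^3 + b^2*(38*r - 244) + b*(34*r^2 + 71*r - 467) + 4*r^3 + 9*r^2 - 111*r + 154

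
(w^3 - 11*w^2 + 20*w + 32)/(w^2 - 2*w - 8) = (w^2 - 7*w - 8)/(w + 2)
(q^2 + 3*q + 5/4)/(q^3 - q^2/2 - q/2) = (q + 5/2)/(q*(q - 1))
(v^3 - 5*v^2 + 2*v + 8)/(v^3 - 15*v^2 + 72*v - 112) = (v^2 - v - 2)/(v^2 - 11*v + 28)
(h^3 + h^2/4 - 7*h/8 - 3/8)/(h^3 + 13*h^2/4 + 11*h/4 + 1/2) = (8*h^3 + 2*h^2 - 7*h - 3)/(2*(4*h^3 + 13*h^2 + 11*h + 2))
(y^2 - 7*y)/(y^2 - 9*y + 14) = y/(y - 2)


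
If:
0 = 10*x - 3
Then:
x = 3/10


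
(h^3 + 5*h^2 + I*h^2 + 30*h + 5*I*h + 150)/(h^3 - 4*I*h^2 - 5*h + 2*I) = (h^3 + h^2*(5 + I) + 5*h*(6 + I) + 150)/(h^3 - 4*I*h^2 - 5*h + 2*I)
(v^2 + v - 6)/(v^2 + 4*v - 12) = (v + 3)/(v + 6)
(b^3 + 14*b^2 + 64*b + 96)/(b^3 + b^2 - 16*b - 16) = (b^2 + 10*b + 24)/(b^2 - 3*b - 4)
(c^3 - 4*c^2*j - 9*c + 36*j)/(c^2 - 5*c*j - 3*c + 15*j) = (c^2 - 4*c*j + 3*c - 12*j)/(c - 5*j)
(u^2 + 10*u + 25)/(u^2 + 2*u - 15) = (u + 5)/(u - 3)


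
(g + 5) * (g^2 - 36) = g^3 + 5*g^2 - 36*g - 180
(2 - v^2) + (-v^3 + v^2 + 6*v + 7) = -v^3 + 6*v + 9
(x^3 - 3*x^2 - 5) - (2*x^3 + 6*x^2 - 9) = -x^3 - 9*x^2 + 4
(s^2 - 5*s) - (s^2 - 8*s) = 3*s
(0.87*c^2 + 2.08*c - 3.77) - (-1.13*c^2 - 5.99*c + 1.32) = 2.0*c^2 + 8.07*c - 5.09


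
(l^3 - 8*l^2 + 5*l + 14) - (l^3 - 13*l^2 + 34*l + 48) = 5*l^2 - 29*l - 34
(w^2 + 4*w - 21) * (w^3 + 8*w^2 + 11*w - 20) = w^5 + 12*w^4 + 22*w^3 - 144*w^2 - 311*w + 420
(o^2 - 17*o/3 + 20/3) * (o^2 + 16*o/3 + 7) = o^4 - o^3/3 - 149*o^2/9 - 37*o/9 + 140/3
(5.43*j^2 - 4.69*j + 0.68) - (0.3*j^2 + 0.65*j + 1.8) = 5.13*j^2 - 5.34*j - 1.12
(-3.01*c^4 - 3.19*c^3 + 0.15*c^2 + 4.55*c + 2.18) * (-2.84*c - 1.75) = 8.5484*c^5 + 14.3271*c^4 + 5.1565*c^3 - 13.1845*c^2 - 14.1537*c - 3.815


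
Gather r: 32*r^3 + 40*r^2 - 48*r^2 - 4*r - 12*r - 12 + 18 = 32*r^3 - 8*r^2 - 16*r + 6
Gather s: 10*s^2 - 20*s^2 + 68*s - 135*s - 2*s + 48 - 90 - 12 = -10*s^2 - 69*s - 54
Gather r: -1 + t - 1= t - 2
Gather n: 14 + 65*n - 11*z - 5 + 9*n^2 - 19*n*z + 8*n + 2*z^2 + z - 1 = 9*n^2 + n*(73 - 19*z) + 2*z^2 - 10*z + 8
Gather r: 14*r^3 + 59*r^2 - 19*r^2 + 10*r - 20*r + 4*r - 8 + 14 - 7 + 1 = 14*r^3 + 40*r^2 - 6*r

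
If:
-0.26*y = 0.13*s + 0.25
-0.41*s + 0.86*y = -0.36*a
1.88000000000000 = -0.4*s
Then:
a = -8.67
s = -4.70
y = 1.39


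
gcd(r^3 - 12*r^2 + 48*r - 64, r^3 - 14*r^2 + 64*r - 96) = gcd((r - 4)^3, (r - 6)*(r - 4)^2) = r^2 - 8*r + 16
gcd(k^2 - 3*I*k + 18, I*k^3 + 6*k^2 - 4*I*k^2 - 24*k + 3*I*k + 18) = k - 6*I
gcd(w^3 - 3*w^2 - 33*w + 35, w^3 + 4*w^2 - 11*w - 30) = w + 5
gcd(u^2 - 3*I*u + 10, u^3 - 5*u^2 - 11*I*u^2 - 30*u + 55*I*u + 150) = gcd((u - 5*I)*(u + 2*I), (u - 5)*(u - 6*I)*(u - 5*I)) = u - 5*I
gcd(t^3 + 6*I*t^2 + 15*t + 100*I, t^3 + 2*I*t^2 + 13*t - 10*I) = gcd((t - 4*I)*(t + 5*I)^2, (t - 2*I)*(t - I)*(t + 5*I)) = t + 5*I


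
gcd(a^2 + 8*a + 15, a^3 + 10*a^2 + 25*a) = a + 5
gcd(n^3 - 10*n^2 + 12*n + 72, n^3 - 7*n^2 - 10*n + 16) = n + 2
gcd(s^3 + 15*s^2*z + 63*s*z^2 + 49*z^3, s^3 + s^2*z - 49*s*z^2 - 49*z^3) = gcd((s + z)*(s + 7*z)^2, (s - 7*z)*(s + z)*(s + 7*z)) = s^2 + 8*s*z + 7*z^2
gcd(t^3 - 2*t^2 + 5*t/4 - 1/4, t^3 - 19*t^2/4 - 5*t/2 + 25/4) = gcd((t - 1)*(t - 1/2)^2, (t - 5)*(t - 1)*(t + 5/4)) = t - 1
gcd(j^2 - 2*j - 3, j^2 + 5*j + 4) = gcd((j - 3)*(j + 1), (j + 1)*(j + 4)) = j + 1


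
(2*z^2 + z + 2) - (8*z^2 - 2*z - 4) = -6*z^2 + 3*z + 6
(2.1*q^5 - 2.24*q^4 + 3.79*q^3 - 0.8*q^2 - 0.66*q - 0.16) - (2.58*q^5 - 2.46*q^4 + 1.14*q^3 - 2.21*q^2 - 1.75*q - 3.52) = -0.48*q^5 + 0.22*q^4 + 2.65*q^3 + 1.41*q^2 + 1.09*q + 3.36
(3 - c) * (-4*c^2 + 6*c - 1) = 4*c^3 - 18*c^2 + 19*c - 3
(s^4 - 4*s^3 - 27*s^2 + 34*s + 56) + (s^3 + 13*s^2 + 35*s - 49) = s^4 - 3*s^3 - 14*s^2 + 69*s + 7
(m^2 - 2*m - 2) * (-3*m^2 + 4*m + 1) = -3*m^4 + 10*m^3 - m^2 - 10*m - 2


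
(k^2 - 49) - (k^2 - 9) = -40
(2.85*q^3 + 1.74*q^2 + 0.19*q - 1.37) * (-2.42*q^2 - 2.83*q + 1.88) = -6.897*q^5 - 12.2763*q^4 - 0.0260000000000007*q^3 + 6.0489*q^2 + 4.2343*q - 2.5756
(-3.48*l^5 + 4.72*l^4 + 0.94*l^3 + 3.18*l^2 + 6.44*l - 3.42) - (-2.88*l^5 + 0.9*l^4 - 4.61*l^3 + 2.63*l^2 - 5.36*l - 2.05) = -0.6*l^5 + 3.82*l^4 + 5.55*l^3 + 0.55*l^2 + 11.8*l - 1.37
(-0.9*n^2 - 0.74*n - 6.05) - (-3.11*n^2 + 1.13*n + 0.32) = 2.21*n^2 - 1.87*n - 6.37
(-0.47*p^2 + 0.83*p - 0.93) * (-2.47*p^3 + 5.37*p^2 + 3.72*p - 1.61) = 1.1609*p^5 - 4.574*p^4 + 5.0058*p^3 - 1.1498*p^2 - 4.7959*p + 1.4973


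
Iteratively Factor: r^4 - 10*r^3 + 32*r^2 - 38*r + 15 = (r - 3)*(r^3 - 7*r^2 + 11*r - 5) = (r - 5)*(r - 3)*(r^2 - 2*r + 1) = (r - 5)*(r - 3)*(r - 1)*(r - 1)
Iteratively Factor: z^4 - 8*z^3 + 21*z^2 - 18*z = (z)*(z^3 - 8*z^2 + 21*z - 18) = z*(z - 3)*(z^2 - 5*z + 6) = z*(z - 3)*(z - 2)*(z - 3)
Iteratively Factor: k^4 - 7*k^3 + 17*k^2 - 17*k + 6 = (k - 1)*(k^3 - 6*k^2 + 11*k - 6) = (k - 2)*(k - 1)*(k^2 - 4*k + 3) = (k - 3)*(k - 2)*(k - 1)*(k - 1)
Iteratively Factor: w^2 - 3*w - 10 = (w + 2)*(w - 5)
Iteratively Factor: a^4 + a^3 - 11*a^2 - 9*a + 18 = (a - 3)*(a^3 + 4*a^2 + a - 6) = (a - 3)*(a + 2)*(a^2 + 2*a - 3) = (a - 3)*(a - 1)*(a + 2)*(a + 3)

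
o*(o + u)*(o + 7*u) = o^3 + 8*o^2*u + 7*o*u^2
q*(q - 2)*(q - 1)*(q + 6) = q^4 + 3*q^3 - 16*q^2 + 12*q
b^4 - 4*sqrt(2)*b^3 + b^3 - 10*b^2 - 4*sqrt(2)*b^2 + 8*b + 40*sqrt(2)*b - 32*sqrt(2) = (b - 2)*(b - 1)*(b + 4)*(b - 4*sqrt(2))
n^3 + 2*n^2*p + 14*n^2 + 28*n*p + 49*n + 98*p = (n + 7)^2*(n + 2*p)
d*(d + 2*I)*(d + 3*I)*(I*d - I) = I*d^4 - 5*d^3 - I*d^3 + 5*d^2 - 6*I*d^2 + 6*I*d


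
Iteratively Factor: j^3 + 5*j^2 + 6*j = (j + 2)*(j^2 + 3*j) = (j + 2)*(j + 3)*(j)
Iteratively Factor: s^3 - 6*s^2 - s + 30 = (s + 2)*(s^2 - 8*s + 15) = (s - 5)*(s + 2)*(s - 3)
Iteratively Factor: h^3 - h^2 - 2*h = (h)*(h^2 - h - 2) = h*(h + 1)*(h - 2)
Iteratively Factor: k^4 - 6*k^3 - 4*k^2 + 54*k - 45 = (k - 1)*(k^3 - 5*k^2 - 9*k + 45) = (k - 1)*(k + 3)*(k^2 - 8*k + 15) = (k - 5)*(k - 1)*(k + 3)*(k - 3)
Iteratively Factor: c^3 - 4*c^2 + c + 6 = (c - 3)*(c^2 - c - 2) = (c - 3)*(c + 1)*(c - 2)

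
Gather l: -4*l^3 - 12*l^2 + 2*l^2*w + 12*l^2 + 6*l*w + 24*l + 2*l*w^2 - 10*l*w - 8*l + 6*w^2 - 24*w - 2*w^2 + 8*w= -4*l^3 + 2*l^2*w + l*(2*w^2 - 4*w + 16) + 4*w^2 - 16*w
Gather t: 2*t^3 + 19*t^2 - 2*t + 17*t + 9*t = 2*t^3 + 19*t^2 + 24*t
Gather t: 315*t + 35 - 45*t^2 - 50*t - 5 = -45*t^2 + 265*t + 30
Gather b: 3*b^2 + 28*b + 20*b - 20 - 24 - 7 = 3*b^2 + 48*b - 51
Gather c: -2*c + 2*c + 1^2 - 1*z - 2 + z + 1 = 0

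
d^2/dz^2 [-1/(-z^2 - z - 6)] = 2*(-z^2 - z + (2*z + 1)^2 - 6)/(z^2 + z + 6)^3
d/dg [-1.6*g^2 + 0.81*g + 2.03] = 0.81 - 3.2*g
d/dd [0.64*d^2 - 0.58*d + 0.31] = 1.28*d - 0.58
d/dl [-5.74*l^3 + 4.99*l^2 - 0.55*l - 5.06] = -17.22*l^2 + 9.98*l - 0.55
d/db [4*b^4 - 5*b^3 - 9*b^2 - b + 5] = 16*b^3 - 15*b^2 - 18*b - 1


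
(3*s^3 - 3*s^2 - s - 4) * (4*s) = 12*s^4 - 12*s^3 - 4*s^2 - 16*s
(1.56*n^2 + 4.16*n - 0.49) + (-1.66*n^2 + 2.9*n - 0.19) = -0.0999999999999999*n^2 + 7.06*n - 0.68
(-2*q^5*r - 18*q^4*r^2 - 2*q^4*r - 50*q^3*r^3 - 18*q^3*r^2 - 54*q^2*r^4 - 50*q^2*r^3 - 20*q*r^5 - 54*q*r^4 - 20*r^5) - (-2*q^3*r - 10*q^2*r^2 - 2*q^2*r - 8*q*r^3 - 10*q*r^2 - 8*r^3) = -2*q^5*r - 18*q^4*r^2 - 2*q^4*r - 50*q^3*r^3 - 18*q^3*r^2 + 2*q^3*r - 54*q^2*r^4 - 50*q^2*r^3 + 10*q^2*r^2 + 2*q^2*r - 20*q*r^5 - 54*q*r^4 + 8*q*r^3 + 10*q*r^2 - 20*r^5 + 8*r^3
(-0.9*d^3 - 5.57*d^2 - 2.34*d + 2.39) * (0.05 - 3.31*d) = 2.979*d^4 + 18.3917*d^3 + 7.4669*d^2 - 8.0279*d + 0.1195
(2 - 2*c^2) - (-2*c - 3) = -2*c^2 + 2*c + 5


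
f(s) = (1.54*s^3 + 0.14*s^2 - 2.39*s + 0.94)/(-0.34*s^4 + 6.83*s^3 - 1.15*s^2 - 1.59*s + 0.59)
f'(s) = (4.62*s^2 + 0.28*s - 2.39)/(-0.34*s^4 + 6.83*s^3 - 1.15*s^2 - 1.59*s + 0.59) + (1.36*s^3 - 20.49*s^2 + 2.3*s + 1.59)*(1.54*s^3 + 0.14*s^2 - 2.39*s + 0.94)/(-0.34*s^4 + 6.83*s^3 - 1.15*s^2 - 1.59*s + 0.59)^2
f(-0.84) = -0.69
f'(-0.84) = -3.66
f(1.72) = 0.19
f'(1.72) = 0.09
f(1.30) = 0.14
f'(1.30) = 0.20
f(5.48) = 0.32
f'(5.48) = 0.02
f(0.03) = 1.60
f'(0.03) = 0.47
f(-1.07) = -0.23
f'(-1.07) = -1.08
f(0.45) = 0.13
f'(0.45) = -6.06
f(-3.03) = 0.15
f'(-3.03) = -0.02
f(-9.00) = 0.15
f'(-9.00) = 0.00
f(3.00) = 0.26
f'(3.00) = 0.03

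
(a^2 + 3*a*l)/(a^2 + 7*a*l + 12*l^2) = a/(a + 4*l)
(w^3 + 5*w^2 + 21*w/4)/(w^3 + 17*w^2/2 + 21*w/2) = (w + 7/2)/(w + 7)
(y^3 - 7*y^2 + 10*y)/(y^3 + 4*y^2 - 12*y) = (y - 5)/(y + 6)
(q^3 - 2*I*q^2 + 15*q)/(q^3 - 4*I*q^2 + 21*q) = (q - 5*I)/(q - 7*I)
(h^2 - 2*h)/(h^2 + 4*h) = (h - 2)/(h + 4)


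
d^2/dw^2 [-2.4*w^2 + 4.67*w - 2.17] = -4.80000000000000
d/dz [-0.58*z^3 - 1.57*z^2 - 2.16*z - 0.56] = -1.74*z^2 - 3.14*z - 2.16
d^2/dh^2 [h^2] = 2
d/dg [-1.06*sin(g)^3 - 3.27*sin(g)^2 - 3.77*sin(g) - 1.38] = (-6.54*sin(g) + 1.59*cos(2*g) - 5.36)*cos(g)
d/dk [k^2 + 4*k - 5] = 2*k + 4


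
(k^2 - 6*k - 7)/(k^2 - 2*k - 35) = (k + 1)/(k + 5)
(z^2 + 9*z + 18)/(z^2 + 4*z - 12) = (z + 3)/(z - 2)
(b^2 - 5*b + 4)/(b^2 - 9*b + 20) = (b - 1)/(b - 5)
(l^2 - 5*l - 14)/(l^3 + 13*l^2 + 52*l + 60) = (l - 7)/(l^2 + 11*l + 30)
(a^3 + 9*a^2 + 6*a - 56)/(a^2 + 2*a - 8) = a + 7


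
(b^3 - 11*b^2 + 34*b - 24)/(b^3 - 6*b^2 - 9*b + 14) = (b^2 - 10*b + 24)/(b^2 - 5*b - 14)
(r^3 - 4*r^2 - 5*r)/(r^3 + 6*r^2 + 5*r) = (r - 5)/(r + 5)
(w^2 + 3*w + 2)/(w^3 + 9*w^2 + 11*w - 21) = (w^2 + 3*w + 2)/(w^3 + 9*w^2 + 11*w - 21)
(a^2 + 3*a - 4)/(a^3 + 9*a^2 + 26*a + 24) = (a - 1)/(a^2 + 5*a + 6)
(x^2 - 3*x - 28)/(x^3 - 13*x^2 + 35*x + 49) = (x + 4)/(x^2 - 6*x - 7)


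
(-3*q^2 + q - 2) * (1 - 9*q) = 27*q^3 - 12*q^2 + 19*q - 2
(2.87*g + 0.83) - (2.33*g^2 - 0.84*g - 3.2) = -2.33*g^2 + 3.71*g + 4.03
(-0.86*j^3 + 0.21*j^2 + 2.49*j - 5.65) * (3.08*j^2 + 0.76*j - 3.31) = -2.6488*j^5 - 0.00679999999999992*j^4 + 10.6754*j^3 - 16.2047*j^2 - 12.5359*j + 18.7015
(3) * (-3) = -9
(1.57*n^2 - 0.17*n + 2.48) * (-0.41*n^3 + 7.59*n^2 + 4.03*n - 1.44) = -0.6437*n^5 + 11.986*n^4 + 4.02*n^3 + 15.8773*n^2 + 10.2392*n - 3.5712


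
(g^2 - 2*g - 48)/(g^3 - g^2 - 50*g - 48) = 1/(g + 1)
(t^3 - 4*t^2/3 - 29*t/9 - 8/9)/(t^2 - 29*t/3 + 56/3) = (3*t^2 + 4*t + 1)/(3*(t - 7))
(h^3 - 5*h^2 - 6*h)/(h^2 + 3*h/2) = 2*(h^2 - 5*h - 6)/(2*h + 3)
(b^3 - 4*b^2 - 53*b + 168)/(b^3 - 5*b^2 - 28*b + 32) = (b^2 + 4*b - 21)/(b^2 + 3*b - 4)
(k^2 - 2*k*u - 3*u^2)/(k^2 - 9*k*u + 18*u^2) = (-k - u)/(-k + 6*u)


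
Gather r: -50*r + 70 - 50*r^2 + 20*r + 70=-50*r^2 - 30*r + 140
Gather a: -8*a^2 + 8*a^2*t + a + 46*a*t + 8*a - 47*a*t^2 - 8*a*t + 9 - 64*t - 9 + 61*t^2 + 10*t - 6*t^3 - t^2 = a^2*(8*t - 8) + a*(-47*t^2 + 38*t + 9) - 6*t^3 + 60*t^2 - 54*t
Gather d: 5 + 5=10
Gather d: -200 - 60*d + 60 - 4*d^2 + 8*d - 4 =-4*d^2 - 52*d - 144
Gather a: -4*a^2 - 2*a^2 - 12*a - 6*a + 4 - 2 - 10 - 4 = -6*a^2 - 18*a - 12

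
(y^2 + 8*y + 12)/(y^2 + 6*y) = (y + 2)/y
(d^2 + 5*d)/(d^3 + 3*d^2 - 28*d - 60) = d*(d + 5)/(d^3 + 3*d^2 - 28*d - 60)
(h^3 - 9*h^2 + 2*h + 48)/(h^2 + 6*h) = (h^3 - 9*h^2 + 2*h + 48)/(h*(h + 6))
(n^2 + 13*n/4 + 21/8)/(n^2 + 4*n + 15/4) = (4*n + 7)/(2*(2*n + 5))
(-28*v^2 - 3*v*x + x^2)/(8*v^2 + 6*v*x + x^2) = (-7*v + x)/(2*v + x)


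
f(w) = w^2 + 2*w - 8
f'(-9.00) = -16.00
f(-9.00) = 55.00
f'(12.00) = 26.00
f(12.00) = 160.00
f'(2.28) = 6.56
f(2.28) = 1.76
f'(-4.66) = -7.32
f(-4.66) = 4.40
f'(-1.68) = -1.36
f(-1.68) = -8.54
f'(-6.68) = -11.36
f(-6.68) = 23.26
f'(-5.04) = -8.08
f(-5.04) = 7.32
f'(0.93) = 3.86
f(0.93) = -5.28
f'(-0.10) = 1.80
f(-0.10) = -8.19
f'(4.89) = 11.78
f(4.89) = 25.69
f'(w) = 2*w + 2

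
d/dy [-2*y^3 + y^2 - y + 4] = -6*y^2 + 2*y - 1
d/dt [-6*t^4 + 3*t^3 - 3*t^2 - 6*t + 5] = -24*t^3 + 9*t^2 - 6*t - 6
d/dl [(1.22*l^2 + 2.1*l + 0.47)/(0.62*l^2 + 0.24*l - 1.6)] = (-1.0092*l^2 - 4.4868*l - 3.4728)/(0.3844*l^4 + 0.2976*l^3 - 1.9264*l^2 - 0.768*l + 2.56)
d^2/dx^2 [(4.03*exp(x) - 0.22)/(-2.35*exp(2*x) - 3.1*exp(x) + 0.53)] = (-22.255675*exp(4*x) + 34.21835*exp(3*x) - 25.30809*exp(2*x) - 3.41105*exp(x) - 0.770567)*exp(x)/(12.977875*exp(6*x) + 51.35925*exp(5*x) + 58.969725*exp(4*x) + 6.6247*exp(3*x) - 13.299555*exp(2*x) + 2.61237*exp(x) - 0.148877)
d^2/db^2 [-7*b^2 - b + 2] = -14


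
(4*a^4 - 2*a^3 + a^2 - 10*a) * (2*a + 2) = 8*a^5 + 4*a^4 - 2*a^3 - 18*a^2 - 20*a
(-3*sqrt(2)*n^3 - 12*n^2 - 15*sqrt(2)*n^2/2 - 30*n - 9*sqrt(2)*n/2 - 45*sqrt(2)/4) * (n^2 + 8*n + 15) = -3*sqrt(2)*n^5 - 63*sqrt(2)*n^4/2 - 12*n^4 - 219*sqrt(2)*n^3/2 - 126*n^3 - 420*n^2 - 639*sqrt(2)*n^2/4 - 450*n - 315*sqrt(2)*n/2 - 675*sqrt(2)/4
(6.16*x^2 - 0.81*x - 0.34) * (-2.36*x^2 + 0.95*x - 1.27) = -14.5376*x^4 + 7.7636*x^3 - 7.7903*x^2 + 0.7057*x + 0.4318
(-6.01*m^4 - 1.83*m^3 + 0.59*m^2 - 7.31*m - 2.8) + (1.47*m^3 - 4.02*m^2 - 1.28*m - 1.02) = -6.01*m^4 - 0.36*m^3 - 3.43*m^2 - 8.59*m - 3.82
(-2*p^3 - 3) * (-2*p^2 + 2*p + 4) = 4*p^5 - 4*p^4 - 8*p^3 + 6*p^2 - 6*p - 12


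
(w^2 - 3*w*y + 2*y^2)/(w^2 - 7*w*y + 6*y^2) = (-w + 2*y)/(-w + 6*y)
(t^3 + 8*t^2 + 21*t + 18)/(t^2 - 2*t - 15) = (t^2 + 5*t + 6)/(t - 5)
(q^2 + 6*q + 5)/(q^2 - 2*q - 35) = (q + 1)/(q - 7)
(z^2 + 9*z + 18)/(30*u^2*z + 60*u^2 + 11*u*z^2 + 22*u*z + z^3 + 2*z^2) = (z^2 + 9*z + 18)/(30*u^2*z + 60*u^2 + 11*u*z^2 + 22*u*z + z^3 + 2*z^2)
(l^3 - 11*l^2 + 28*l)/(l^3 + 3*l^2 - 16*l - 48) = l*(l - 7)/(l^2 + 7*l + 12)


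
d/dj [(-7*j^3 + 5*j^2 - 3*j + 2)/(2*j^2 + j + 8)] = (-14*j^4 - 14*j^3 - 157*j^2 + 72*j - 26)/(4*j^4 + 4*j^3 + 33*j^2 + 16*j + 64)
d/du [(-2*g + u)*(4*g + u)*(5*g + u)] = 2*g^2 + 14*g*u + 3*u^2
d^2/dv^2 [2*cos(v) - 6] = -2*cos(v)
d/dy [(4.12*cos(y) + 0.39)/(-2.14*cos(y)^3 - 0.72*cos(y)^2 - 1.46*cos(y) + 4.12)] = -(17.6336*cos(y)^3 + 5.4702*cos(y)^2 + 0.561599999999995*cos(y) + 17.5438)*sin(y)/(2.14*cos(y)^3 + 0.72*cos(y)^2 + 1.46*cos(y) - 4.12)^2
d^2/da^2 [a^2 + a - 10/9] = 2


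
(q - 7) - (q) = -7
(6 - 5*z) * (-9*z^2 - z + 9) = 45*z^3 - 49*z^2 - 51*z + 54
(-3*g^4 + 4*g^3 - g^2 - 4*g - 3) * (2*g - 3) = -6*g^5 + 17*g^4 - 14*g^3 - 5*g^2 + 6*g + 9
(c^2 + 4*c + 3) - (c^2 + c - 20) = 3*c + 23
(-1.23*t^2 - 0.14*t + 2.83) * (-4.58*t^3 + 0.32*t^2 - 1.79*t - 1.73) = 5.6334*t^5 + 0.2476*t^4 - 10.8045*t^3 + 3.2841*t^2 - 4.8235*t - 4.8959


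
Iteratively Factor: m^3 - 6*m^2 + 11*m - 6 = (m - 2)*(m^2 - 4*m + 3) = (m - 3)*(m - 2)*(m - 1)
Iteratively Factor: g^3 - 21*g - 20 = (g + 1)*(g^2 - g - 20) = (g + 1)*(g + 4)*(g - 5)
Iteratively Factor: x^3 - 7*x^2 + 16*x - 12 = (x - 2)*(x^2 - 5*x + 6) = (x - 2)^2*(x - 3)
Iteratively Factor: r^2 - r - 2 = (r - 2)*(r + 1)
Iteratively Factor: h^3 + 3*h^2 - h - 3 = (h + 1)*(h^2 + 2*h - 3) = (h - 1)*(h + 1)*(h + 3)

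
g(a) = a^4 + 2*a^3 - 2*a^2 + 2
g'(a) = 4*a^3 + 6*a^2 - 4*a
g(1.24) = 5.10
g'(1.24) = 11.89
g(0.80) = 2.15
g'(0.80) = 2.69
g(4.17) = 414.62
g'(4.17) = 377.70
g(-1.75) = -5.46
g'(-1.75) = 3.94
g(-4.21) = 131.46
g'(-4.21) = -175.29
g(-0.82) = 0.00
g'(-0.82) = 5.11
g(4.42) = 517.30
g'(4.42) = 444.94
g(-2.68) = 0.72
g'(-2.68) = -23.18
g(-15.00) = 43427.00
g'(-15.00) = -12090.00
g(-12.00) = 16994.00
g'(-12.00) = -6000.00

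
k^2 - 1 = (k - 1)*(k + 1)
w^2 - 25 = (w - 5)*(w + 5)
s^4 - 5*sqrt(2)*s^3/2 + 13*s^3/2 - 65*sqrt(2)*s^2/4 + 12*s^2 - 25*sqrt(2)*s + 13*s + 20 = (s + 5/2)*(s + 4)*(s - 2*sqrt(2))*(s - sqrt(2)/2)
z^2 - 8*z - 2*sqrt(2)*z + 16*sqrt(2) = (z - 8)*(z - 2*sqrt(2))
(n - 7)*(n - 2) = n^2 - 9*n + 14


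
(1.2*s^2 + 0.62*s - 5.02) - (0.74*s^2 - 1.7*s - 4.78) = 0.46*s^2 + 2.32*s - 0.239999999999999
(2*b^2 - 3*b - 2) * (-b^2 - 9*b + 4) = -2*b^4 - 15*b^3 + 37*b^2 + 6*b - 8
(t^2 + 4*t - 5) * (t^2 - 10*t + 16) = t^4 - 6*t^3 - 29*t^2 + 114*t - 80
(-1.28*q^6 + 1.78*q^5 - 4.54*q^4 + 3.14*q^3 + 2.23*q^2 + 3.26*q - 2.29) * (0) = 0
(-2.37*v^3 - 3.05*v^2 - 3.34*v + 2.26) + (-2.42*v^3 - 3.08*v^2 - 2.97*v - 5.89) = -4.79*v^3 - 6.13*v^2 - 6.31*v - 3.63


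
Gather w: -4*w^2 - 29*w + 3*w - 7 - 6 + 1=-4*w^2 - 26*w - 12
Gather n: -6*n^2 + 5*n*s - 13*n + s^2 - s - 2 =-6*n^2 + n*(5*s - 13) + s^2 - s - 2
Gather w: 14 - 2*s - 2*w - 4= -2*s - 2*w + 10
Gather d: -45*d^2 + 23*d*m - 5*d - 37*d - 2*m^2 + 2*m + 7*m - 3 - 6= -45*d^2 + d*(23*m - 42) - 2*m^2 + 9*m - 9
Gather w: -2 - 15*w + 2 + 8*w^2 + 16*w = 8*w^2 + w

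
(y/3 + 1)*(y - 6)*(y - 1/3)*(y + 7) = y^4/3 + 11*y^3/9 - 121*y^2/9 - 113*y/3 + 14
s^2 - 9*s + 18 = (s - 6)*(s - 3)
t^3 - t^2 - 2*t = t*(t - 2)*(t + 1)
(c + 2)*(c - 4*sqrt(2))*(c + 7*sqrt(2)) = c^3 + 2*c^2 + 3*sqrt(2)*c^2 - 56*c + 6*sqrt(2)*c - 112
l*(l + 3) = l^2 + 3*l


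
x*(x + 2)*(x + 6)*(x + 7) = x^4 + 15*x^3 + 68*x^2 + 84*x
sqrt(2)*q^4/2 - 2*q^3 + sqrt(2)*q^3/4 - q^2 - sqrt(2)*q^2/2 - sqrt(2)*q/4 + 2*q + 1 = (q - 1)*(q + 1/2)*(q - 2*sqrt(2))*(sqrt(2)*q/2 + sqrt(2)/2)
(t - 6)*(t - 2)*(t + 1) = t^3 - 7*t^2 + 4*t + 12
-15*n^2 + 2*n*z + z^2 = (-3*n + z)*(5*n + z)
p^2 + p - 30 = (p - 5)*(p + 6)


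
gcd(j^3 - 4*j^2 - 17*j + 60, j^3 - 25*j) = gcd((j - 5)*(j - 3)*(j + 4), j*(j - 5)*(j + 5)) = j - 5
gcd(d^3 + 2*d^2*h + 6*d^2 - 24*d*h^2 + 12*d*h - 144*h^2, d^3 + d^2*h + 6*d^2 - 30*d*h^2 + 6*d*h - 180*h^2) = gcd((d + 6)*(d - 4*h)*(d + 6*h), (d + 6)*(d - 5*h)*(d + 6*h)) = d^2 + 6*d*h + 6*d + 36*h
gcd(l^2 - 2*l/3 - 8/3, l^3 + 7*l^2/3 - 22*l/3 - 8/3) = l - 2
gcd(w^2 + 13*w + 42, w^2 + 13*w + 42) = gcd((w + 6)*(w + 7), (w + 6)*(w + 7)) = w^2 + 13*w + 42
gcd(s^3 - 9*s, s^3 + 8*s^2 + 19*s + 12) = s + 3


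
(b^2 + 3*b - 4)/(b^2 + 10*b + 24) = (b - 1)/(b + 6)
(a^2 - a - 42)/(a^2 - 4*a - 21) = (a + 6)/(a + 3)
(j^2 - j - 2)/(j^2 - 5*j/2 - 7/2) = 2*(j - 2)/(2*j - 7)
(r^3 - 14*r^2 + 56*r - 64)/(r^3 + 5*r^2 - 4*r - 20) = (r^2 - 12*r + 32)/(r^2 + 7*r + 10)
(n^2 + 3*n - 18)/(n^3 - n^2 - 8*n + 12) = (n^2 + 3*n - 18)/(n^3 - n^2 - 8*n + 12)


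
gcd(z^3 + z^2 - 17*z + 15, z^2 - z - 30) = z + 5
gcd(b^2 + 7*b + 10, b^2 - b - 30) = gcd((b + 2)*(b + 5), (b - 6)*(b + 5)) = b + 5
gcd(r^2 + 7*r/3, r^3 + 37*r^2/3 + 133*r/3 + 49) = r + 7/3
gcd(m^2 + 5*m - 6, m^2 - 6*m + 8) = 1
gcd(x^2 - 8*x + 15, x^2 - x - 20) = x - 5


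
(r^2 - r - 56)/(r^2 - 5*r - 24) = (r + 7)/(r + 3)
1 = 1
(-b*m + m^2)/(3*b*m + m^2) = (-b + m)/(3*b + m)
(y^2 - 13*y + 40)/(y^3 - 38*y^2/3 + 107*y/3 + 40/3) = 3/(3*y + 1)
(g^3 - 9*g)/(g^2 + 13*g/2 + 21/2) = 2*g*(g - 3)/(2*g + 7)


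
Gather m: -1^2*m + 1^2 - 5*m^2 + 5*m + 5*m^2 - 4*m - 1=0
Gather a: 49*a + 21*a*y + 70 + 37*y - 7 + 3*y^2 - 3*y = a*(21*y + 49) + 3*y^2 + 34*y + 63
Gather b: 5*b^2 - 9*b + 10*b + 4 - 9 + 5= 5*b^2 + b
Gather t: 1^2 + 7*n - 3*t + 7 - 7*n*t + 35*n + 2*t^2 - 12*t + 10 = 42*n + 2*t^2 + t*(-7*n - 15) + 18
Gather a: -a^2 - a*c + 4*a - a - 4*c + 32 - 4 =-a^2 + a*(3 - c) - 4*c + 28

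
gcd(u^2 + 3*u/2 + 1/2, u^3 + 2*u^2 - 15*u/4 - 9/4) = u + 1/2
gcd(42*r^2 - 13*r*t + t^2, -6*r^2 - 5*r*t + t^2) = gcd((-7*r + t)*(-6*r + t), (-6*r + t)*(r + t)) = 6*r - t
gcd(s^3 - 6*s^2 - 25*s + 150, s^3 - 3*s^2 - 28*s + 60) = s^2 - s - 30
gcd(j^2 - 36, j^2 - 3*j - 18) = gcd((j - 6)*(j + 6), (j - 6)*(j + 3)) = j - 6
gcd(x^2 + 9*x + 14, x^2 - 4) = x + 2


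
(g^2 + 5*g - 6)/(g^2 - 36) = (g - 1)/(g - 6)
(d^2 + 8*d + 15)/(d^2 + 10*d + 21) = (d + 5)/(d + 7)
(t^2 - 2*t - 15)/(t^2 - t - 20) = (t + 3)/(t + 4)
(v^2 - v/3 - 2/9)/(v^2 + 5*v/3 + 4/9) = (3*v - 2)/(3*v + 4)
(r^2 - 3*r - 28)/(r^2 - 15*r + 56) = (r + 4)/(r - 8)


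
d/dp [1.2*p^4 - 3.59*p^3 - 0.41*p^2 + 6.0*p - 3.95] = 4.8*p^3 - 10.77*p^2 - 0.82*p + 6.0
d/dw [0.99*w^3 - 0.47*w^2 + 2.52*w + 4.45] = 2.97*w^2 - 0.94*w + 2.52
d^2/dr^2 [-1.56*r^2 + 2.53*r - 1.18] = -3.12000000000000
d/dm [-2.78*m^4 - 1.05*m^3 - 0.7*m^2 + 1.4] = m*(-11.12*m^2 - 3.15*m - 1.4)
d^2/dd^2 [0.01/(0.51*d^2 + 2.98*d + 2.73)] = (-0.005202*d^2 - 0.030396*d + 0.01*(1.02*d + 2.98)*(2.04*d + 5.96) - 0.027846)/(0.51*d^2 + 2.98*d + 2.73)^3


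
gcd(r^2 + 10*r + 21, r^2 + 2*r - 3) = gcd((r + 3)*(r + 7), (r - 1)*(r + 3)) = r + 3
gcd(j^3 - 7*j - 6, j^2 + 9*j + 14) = j + 2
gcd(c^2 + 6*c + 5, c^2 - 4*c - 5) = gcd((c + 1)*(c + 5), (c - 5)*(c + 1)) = c + 1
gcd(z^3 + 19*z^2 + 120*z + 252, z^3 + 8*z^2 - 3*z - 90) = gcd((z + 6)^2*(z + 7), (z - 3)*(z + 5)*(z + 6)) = z + 6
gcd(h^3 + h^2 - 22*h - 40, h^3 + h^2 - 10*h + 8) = h + 4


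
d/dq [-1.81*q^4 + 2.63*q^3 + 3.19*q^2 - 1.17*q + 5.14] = -7.24*q^3 + 7.89*q^2 + 6.38*q - 1.17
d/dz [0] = 0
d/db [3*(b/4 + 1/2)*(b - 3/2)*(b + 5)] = 9*b^2/4 + 33*b/4 - 3/8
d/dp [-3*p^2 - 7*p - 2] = -6*p - 7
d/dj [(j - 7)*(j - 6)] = 2*j - 13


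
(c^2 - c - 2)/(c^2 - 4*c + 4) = (c + 1)/(c - 2)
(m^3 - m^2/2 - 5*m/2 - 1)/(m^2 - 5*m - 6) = (m^2 - 3*m/2 - 1)/(m - 6)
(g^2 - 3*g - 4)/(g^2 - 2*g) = (g^2 - 3*g - 4)/(g*(g - 2))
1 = 1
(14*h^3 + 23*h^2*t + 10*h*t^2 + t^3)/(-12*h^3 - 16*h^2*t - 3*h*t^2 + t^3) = (7*h + t)/(-6*h + t)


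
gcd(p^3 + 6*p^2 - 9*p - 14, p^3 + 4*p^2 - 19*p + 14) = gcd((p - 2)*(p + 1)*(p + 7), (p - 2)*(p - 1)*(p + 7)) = p^2 + 5*p - 14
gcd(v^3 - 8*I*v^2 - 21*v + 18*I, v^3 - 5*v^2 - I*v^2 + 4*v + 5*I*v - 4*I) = 1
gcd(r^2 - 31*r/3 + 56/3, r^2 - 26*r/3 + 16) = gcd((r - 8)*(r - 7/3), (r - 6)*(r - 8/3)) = 1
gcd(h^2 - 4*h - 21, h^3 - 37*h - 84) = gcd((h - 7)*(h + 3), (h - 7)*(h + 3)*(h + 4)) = h^2 - 4*h - 21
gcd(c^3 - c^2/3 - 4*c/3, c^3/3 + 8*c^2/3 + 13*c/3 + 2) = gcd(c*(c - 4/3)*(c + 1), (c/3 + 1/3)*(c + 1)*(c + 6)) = c + 1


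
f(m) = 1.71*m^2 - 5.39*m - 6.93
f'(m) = 3.42*m - 5.39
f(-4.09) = 43.72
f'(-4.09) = -19.38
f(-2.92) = 23.39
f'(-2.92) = -15.38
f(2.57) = -9.49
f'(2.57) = 3.40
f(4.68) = 5.30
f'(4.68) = 10.62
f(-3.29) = 29.31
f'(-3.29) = -16.64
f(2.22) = -10.47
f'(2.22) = 2.20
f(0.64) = -9.68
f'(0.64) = -3.20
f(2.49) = -9.75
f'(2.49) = 3.13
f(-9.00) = 180.09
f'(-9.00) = -36.17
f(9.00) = 83.07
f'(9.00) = 25.39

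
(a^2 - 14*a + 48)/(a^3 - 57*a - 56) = (a - 6)/(a^2 + 8*a + 7)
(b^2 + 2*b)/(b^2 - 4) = b/(b - 2)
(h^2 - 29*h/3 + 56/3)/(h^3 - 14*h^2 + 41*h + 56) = (h - 8/3)/(h^2 - 7*h - 8)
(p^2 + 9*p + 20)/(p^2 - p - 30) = (p + 4)/(p - 6)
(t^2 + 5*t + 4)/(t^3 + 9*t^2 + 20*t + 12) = (t + 4)/(t^2 + 8*t + 12)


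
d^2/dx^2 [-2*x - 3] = 0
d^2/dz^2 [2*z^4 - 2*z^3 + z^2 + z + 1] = 24*z^2 - 12*z + 2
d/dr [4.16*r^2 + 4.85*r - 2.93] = 8.32*r + 4.85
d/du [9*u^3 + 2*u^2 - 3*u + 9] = 27*u^2 + 4*u - 3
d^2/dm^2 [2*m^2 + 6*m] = 4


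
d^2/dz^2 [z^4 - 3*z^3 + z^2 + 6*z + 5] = 12*z^2 - 18*z + 2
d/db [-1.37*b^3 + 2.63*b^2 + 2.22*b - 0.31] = -4.11*b^2 + 5.26*b + 2.22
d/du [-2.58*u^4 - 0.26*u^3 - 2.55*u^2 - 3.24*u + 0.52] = -10.32*u^3 - 0.78*u^2 - 5.1*u - 3.24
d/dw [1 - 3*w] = -3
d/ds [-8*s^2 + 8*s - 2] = 8 - 16*s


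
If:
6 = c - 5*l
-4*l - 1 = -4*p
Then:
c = 5*p + 19/4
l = p - 1/4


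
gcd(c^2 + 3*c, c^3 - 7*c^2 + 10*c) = c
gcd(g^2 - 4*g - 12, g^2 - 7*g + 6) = g - 6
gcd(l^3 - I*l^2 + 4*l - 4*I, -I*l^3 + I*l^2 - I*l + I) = l - I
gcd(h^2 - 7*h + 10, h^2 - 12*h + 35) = h - 5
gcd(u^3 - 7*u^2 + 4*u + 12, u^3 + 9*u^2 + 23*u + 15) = u + 1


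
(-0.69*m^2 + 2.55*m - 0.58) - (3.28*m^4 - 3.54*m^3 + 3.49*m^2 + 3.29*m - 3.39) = -3.28*m^4 + 3.54*m^3 - 4.18*m^2 - 0.74*m + 2.81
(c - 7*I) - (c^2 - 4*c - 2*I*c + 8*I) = -c^2 + 5*c + 2*I*c - 15*I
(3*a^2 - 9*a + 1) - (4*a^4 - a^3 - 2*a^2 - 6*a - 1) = -4*a^4 + a^3 + 5*a^2 - 3*a + 2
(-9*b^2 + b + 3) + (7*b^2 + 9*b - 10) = -2*b^2 + 10*b - 7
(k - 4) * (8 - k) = -k^2 + 12*k - 32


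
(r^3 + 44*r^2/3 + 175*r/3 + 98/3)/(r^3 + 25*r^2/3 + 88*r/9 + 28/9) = 3*(r + 7)/(3*r + 2)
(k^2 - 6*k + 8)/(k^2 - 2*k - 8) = (k - 2)/(k + 2)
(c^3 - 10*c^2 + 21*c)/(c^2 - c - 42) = c*(c - 3)/(c + 6)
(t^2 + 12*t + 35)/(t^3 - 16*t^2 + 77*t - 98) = (t^2 + 12*t + 35)/(t^3 - 16*t^2 + 77*t - 98)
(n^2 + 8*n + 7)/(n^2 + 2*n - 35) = (n + 1)/(n - 5)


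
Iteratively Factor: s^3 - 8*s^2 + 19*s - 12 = (s - 4)*(s^2 - 4*s + 3) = (s - 4)*(s - 1)*(s - 3)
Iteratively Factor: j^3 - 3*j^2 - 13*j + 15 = (j + 3)*(j^2 - 6*j + 5) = (j - 1)*(j + 3)*(j - 5)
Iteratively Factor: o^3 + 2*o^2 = (o)*(o^2 + 2*o) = o^2*(o + 2)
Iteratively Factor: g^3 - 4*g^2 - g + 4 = (g - 1)*(g^2 - 3*g - 4) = (g - 4)*(g - 1)*(g + 1)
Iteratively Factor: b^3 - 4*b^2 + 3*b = (b)*(b^2 - 4*b + 3) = b*(b - 3)*(b - 1)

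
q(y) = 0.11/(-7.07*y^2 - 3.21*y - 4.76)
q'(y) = 0.11*(14.14*y + 3.21)/(-7.07*y^2 - 3.21*y - 4.76)^2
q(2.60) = -0.00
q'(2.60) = 0.00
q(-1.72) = -0.01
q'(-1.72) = -0.01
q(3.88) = -0.00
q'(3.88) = 0.00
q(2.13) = -0.00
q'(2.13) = 0.00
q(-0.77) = -0.02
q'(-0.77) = -0.02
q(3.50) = -0.00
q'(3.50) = 0.00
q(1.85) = -0.00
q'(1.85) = 0.00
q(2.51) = -0.00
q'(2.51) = 0.00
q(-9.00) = -0.00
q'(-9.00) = -0.00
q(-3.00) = -0.00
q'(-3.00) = -0.00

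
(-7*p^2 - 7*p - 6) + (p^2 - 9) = -6*p^2 - 7*p - 15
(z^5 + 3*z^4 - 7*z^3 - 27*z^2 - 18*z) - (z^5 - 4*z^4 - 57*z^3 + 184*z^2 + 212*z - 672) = 7*z^4 + 50*z^3 - 211*z^2 - 230*z + 672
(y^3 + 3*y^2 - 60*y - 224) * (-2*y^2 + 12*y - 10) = -2*y^5 + 6*y^4 + 146*y^3 - 302*y^2 - 2088*y + 2240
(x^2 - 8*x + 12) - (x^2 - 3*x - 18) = 30 - 5*x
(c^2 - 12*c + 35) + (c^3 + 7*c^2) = c^3 + 8*c^2 - 12*c + 35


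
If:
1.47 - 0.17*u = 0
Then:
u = 8.65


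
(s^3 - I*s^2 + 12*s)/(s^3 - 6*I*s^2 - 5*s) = (-s^2 + I*s - 12)/(-s^2 + 6*I*s + 5)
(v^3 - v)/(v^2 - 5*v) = (v^2 - 1)/(v - 5)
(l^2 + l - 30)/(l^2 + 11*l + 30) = (l - 5)/(l + 5)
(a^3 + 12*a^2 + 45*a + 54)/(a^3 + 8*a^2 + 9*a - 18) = (a + 3)/(a - 1)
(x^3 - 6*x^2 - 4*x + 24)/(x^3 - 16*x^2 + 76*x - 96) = (x + 2)/(x - 8)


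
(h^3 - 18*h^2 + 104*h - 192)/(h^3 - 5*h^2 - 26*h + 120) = (h - 8)/(h + 5)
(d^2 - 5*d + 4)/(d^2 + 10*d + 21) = (d^2 - 5*d + 4)/(d^2 + 10*d + 21)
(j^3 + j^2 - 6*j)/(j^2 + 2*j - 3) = j*(j - 2)/(j - 1)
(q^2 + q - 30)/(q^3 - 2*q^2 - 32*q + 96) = (q - 5)/(q^2 - 8*q + 16)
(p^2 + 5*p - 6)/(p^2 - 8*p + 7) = (p + 6)/(p - 7)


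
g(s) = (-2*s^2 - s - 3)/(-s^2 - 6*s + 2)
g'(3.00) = 0.06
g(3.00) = 0.96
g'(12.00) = 0.03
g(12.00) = 1.42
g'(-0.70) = -0.15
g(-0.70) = -0.57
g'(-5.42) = 14.33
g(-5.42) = -10.95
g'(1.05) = -0.77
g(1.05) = 1.16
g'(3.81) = 0.07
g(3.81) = 1.01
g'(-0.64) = -0.22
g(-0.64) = -0.59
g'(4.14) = 0.07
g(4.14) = 1.04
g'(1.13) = -0.59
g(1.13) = 1.10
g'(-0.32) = -0.99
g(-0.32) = -0.76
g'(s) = (-4*s - 1)/(-s^2 - 6*s + 2) + (2*s + 6)*(-2*s^2 - s - 3)/(-s^2 - 6*s + 2)^2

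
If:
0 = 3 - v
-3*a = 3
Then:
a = -1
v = 3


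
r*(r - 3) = r^2 - 3*r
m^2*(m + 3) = m^3 + 3*m^2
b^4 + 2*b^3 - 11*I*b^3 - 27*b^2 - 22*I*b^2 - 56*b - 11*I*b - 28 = (b - 7*I)*(b - 4*I)*(-I*b - I)*(I*b + I)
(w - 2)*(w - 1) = w^2 - 3*w + 2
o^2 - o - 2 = (o - 2)*(o + 1)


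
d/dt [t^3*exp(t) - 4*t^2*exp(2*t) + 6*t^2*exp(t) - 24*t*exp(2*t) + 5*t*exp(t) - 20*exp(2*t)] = (t^3 - 8*t^2*exp(t) + 9*t^2 - 56*t*exp(t) + 17*t - 64*exp(t) + 5)*exp(t)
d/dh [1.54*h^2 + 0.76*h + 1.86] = 3.08*h + 0.76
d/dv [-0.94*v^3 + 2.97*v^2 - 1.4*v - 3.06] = -2.82*v^2 + 5.94*v - 1.4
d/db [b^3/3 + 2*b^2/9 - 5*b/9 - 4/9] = b^2 + 4*b/9 - 5/9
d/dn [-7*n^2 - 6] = -14*n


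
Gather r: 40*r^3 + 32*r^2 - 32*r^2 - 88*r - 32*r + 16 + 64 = 40*r^3 - 120*r + 80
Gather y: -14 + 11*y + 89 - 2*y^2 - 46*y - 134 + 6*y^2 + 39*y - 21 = 4*y^2 + 4*y - 80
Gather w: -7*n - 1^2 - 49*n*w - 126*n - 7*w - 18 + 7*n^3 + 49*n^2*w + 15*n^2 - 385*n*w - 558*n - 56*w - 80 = 7*n^3 + 15*n^2 - 691*n + w*(49*n^2 - 434*n - 63) - 99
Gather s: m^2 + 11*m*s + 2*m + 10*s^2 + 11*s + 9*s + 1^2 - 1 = m^2 + 2*m + 10*s^2 + s*(11*m + 20)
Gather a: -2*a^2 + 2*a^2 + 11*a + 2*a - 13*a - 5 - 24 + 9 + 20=0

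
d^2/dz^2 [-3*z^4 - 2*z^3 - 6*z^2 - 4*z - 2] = -36*z^2 - 12*z - 12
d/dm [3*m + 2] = 3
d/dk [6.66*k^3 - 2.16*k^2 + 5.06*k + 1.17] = 19.98*k^2 - 4.32*k + 5.06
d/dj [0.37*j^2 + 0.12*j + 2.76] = 0.74*j + 0.12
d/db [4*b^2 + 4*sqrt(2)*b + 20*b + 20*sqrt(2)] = 8*b + 4*sqrt(2) + 20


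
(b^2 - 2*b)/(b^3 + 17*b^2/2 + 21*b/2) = 2*(b - 2)/(2*b^2 + 17*b + 21)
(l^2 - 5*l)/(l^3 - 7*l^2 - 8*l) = (5 - l)/(-l^2 + 7*l + 8)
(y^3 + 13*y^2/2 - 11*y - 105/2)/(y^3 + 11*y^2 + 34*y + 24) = (2*y^3 + 13*y^2 - 22*y - 105)/(2*(y^3 + 11*y^2 + 34*y + 24))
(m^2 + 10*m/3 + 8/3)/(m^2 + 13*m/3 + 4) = (m + 2)/(m + 3)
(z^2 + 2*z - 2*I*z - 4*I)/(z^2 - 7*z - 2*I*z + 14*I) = (z + 2)/(z - 7)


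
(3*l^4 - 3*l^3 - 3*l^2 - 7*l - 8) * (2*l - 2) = 6*l^5 - 12*l^4 - 8*l^2 - 2*l + 16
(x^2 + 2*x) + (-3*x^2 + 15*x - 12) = -2*x^2 + 17*x - 12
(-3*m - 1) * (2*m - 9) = -6*m^2 + 25*m + 9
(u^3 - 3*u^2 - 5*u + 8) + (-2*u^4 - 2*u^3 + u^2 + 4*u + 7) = -2*u^4 - u^3 - 2*u^2 - u + 15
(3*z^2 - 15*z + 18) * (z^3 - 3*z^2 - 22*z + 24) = 3*z^5 - 24*z^4 - 3*z^3 + 348*z^2 - 756*z + 432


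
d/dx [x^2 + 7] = 2*x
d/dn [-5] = 0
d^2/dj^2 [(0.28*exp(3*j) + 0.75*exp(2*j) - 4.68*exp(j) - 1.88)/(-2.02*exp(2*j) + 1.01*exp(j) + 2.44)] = (-1.142512*exp(6*j) + 1.71376800000001*exp(5*j) + 19.1837379999999*exp(4*j) + 17.090917*exp(3*j) + 106.346004*exp(2*j) + 9.588172*exp(j) + 23.229776)*exp(j)/(8.242408*exp(6*j) - 12.363612*exp(5*j) - 23.686722*exp(4*j) + 28.838227*exp(3*j) + 28.611684*exp(2*j) - 18.039408*exp(j) - 14.526784)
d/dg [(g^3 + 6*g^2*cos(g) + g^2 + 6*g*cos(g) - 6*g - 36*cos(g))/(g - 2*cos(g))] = (-8*g^3*sin(g) + 2*g^3 - 8*g^2*sin(g) + g^2 + 48*g*sin(g) - 24*g*cos(g)^2 - 4*g*cos(g) - 12*cos(g)^2 + 48*cos(g))/(g - 2*cos(g))^2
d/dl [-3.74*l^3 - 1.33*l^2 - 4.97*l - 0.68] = -11.22*l^2 - 2.66*l - 4.97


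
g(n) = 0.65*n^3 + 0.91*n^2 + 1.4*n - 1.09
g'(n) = 1.95*n^2 + 1.82*n + 1.4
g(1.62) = 6.33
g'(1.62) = 9.47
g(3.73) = 50.52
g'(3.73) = 35.32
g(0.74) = 0.71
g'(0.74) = 3.81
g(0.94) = 1.57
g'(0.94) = 4.83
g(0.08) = -0.97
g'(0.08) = 1.56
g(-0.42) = -1.57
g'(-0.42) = 0.98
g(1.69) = 7.01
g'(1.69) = 10.05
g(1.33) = 3.91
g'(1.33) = 7.27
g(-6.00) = -117.13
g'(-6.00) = 60.68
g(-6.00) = -117.13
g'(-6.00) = 60.68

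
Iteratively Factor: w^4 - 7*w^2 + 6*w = (w - 2)*(w^3 + 2*w^2 - 3*w) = (w - 2)*(w - 1)*(w^2 + 3*w) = (w - 2)*(w - 1)*(w + 3)*(w)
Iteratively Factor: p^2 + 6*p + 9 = (p + 3)*(p + 3)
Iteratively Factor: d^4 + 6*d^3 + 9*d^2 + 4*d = (d + 1)*(d^3 + 5*d^2 + 4*d) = (d + 1)^2*(d^2 + 4*d) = d*(d + 1)^2*(d + 4)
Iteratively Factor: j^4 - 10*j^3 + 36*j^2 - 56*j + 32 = (j - 2)*(j^3 - 8*j^2 + 20*j - 16) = (j - 2)^2*(j^2 - 6*j + 8) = (j - 2)^3*(j - 4)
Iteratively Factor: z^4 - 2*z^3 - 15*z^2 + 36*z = (z - 3)*(z^3 + z^2 - 12*z) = (z - 3)^2*(z^2 + 4*z) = z*(z - 3)^2*(z + 4)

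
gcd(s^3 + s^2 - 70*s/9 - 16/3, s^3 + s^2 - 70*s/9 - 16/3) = s^3 + s^2 - 70*s/9 - 16/3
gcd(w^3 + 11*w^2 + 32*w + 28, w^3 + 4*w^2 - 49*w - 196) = w + 7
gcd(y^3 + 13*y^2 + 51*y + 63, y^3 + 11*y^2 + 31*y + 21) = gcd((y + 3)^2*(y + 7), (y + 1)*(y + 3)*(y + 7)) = y^2 + 10*y + 21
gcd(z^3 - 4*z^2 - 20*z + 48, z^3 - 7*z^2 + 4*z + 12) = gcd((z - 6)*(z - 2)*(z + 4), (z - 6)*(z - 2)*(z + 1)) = z^2 - 8*z + 12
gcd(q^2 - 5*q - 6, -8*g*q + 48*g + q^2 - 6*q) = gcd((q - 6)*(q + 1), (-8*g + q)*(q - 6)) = q - 6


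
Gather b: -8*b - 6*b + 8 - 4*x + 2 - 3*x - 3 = -14*b - 7*x + 7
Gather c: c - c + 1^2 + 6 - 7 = 0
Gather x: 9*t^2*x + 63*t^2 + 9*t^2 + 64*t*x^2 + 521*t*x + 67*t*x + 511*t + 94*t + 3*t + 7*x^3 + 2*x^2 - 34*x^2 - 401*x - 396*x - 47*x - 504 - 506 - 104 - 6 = 72*t^2 + 608*t + 7*x^3 + x^2*(64*t - 32) + x*(9*t^2 + 588*t - 844) - 1120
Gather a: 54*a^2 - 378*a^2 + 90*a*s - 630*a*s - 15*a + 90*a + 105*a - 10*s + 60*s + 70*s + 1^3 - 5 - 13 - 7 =-324*a^2 + a*(180 - 540*s) + 120*s - 24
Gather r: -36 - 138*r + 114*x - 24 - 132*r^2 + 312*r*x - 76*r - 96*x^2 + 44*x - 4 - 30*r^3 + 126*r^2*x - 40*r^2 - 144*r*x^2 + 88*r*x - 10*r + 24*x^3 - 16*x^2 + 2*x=-30*r^3 + r^2*(126*x - 172) + r*(-144*x^2 + 400*x - 224) + 24*x^3 - 112*x^2 + 160*x - 64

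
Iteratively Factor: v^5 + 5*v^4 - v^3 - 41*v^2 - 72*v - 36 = (v + 2)*(v^4 + 3*v^3 - 7*v^2 - 27*v - 18) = (v - 3)*(v + 2)*(v^3 + 6*v^2 + 11*v + 6) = (v - 3)*(v + 2)^2*(v^2 + 4*v + 3) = (v - 3)*(v + 2)^2*(v + 3)*(v + 1)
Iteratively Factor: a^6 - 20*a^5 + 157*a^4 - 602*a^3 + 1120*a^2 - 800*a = (a - 4)*(a^5 - 16*a^4 + 93*a^3 - 230*a^2 + 200*a) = (a - 5)*(a - 4)*(a^4 - 11*a^3 + 38*a^2 - 40*a) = a*(a - 5)*(a - 4)*(a^3 - 11*a^2 + 38*a - 40) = a*(a - 5)*(a - 4)*(a - 2)*(a^2 - 9*a + 20) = a*(a - 5)^2*(a - 4)*(a - 2)*(a - 4)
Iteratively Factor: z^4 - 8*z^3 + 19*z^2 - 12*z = (z - 1)*(z^3 - 7*z^2 + 12*z) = z*(z - 1)*(z^2 - 7*z + 12) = z*(z - 3)*(z - 1)*(z - 4)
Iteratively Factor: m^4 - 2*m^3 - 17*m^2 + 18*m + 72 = (m - 4)*(m^3 + 2*m^2 - 9*m - 18) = (m - 4)*(m + 2)*(m^2 - 9) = (m - 4)*(m - 3)*(m + 2)*(m + 3)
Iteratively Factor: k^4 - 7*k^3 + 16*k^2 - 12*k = (k - 2)*(k^3 - 5*k^2 + 6*k) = (k - 2)^2*(k^2 - 3*k) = (k - 3)*(k - 2)^2*(k)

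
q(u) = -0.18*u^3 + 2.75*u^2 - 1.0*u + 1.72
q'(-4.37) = -35.35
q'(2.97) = 10.57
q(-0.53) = 3.05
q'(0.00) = -1.00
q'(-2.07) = -14.70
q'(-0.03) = -1.17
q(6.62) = 63.40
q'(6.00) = 12.56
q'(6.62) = 11.74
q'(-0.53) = -4.07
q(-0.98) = 5.51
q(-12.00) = 720.76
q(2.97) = 18.29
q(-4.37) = 73.63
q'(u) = -0.54*u^2 + 5.5*u - 1.0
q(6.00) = 55.84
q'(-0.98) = -6.91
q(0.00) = 1.72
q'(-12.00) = -144.76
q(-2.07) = 17.17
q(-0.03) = 1.75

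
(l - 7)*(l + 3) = l^2 - 4*l - 21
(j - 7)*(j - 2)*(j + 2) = j^3 - 7*j^2 - 4*j + 28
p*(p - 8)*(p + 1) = p^3 - 7*p^2 - 8*p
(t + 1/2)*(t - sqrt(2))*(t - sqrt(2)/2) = t^3 - 3*sqrt(2)*t^2/2 + t^2/2 - 3*sqrt(2)*t/4 + t + 1/2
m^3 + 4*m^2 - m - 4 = (m - 1)*(m + 1)*(m + 4)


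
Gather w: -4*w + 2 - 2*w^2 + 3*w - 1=-2*w^2 - w + 1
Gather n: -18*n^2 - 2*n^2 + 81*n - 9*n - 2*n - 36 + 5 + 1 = -20*n^2 + 70*n - 30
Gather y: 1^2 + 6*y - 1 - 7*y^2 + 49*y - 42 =-7*y^2 + 55*y - 42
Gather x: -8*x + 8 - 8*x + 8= 16 - 16*x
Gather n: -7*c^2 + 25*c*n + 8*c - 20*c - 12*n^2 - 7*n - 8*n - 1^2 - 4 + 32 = -7*c^2 - 12*c - 12*n^2 + n*(25*c - 15) + 27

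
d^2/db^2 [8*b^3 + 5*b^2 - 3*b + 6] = 48*b + 10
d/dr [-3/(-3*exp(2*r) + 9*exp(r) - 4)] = (27 - 18*exp(r))*exp(r)/(3*exp(2*r) - 9*exp(r) + 4)^2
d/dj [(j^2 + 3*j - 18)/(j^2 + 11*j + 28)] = 2*(4*j^2 + 46*j + 141)/(j^4 + 22*j^3 + 177*j^2 + 616*j + 784)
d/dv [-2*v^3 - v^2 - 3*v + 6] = -6*v^2 - 2*v - 3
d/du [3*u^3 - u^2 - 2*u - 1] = 9*u^2 - 2*u - 2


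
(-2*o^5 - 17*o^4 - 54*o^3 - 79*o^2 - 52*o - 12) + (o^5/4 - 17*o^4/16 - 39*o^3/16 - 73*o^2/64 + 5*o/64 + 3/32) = -7*o^5/4 - 289*o^4/16 - 903*o^3/16 - 5129*o^2/64 - 3323*o/64 - 381/32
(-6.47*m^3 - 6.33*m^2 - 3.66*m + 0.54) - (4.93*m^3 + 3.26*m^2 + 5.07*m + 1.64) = -11.4*m^3 - 9.59*m^2 - 8.73*m - 1.1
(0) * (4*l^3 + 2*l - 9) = 0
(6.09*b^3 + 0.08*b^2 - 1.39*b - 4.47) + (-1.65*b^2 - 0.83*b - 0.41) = 6.09*b^3 - 1.57*b^2 - 2.22*b - 4.88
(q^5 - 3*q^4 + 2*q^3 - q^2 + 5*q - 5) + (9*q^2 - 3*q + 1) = q^5 - 3*q^4 + 2*q^3 + 8*q^2 + 2*q - 4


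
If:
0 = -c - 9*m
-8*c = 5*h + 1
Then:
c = -9*m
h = 72*m/5 - 1/5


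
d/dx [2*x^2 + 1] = 4*x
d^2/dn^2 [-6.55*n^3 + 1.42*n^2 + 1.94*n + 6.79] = 2.84 - 39.3*n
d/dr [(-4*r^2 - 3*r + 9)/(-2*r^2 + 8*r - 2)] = (-19*r^2 + 26*r - 33)/(2*(r^4 - 8*r^3 + 18*r^2 - 8*r + 1))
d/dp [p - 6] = 1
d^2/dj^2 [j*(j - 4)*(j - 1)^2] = 12*j^2 - 36*j + 18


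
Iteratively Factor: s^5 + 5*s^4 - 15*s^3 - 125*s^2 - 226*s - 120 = (s + 3)*(s^4 + 2*s^3 - 21*s^2 - 62*s - 40) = (s + 1)*(s + 3)*(s^3 + s^2 - 22*s - 40) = (s + 1)*(s + 3)*(s + 4)*(s^2 - 3*s - 10) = (s - 5)*(s + 1)*(s + 3)*(s + 4)*(s + 2)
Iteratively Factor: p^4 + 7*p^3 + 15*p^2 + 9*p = (p + 3)*(p^3 + 4*p^2 + 3*p) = p*(p + 3)*(p^2 + 4*p + 3) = p*(p + 1)*(p + 3)*(p + 3)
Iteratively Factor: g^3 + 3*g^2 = (g)*(g^2 + 3*g) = g*(g + 3)*(g)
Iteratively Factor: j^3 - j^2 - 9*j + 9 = (j + 3)*(j^2 - 4*j + 3) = (j - 3)*(j + 3)*(j - 1)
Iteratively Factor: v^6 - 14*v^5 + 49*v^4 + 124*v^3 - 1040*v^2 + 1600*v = (v - 5)*(v^5 - 9*v^4 + 4*v^3 + 144*v^2 - 320*v) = v*(v - 5)*(v^4 - 9*v^3 + 4*v^2 + 144*v - 320) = v*(v - 5)^2*(v^3 - 4*v^2 - 16*v + 64) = v*(v - 5)^2*(v - 4)*(v^2 - 16) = v*(v - 5)^2*(v - 4)^2*(v + 4)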